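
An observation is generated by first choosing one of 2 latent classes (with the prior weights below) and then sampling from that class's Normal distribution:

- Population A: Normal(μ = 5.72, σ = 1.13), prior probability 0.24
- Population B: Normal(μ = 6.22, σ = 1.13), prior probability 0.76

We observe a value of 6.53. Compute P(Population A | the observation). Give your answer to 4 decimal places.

Apply Bayes' rule: the posterior for each component is proportional to its prior times its likelihood at x.
Normal densities:
  L_A = (1/(1.13·√(2π)))·exp(−(6.53−5.72)²/(2·1.13²)) = 0.353046·exp(-0.25691) = 0.273059
  L_B = (1/(1.13·√(2π)))·exp(−(6.53−6.22)²/(2·1.13²)) = 0.353046·exp(-0.03763) = 0.340008
Weight by the priors:
  P(Z=A)·L_A = 0.24 × 0.273059 = 0.0655342
  P(Z=B)·L_B = 0.76 × 0.340008 = 0.258406
Marginal: 0.0655342 + 0.258406 = 0.32394
So the posterior for Population A is 0.0655342 / 0.32394 ≈ 0.2023.

0.2023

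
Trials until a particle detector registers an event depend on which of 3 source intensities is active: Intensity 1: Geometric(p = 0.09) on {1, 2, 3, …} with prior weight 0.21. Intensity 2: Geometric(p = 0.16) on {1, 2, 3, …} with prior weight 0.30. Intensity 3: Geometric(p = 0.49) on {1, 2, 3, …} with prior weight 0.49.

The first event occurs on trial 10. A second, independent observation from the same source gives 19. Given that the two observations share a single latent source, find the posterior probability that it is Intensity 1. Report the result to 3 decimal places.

0.658

P(component k | x) = π_k·f_k(x) / marginal(x), where marginal(x) = Σ_j π_j·f_j(x).
Since both observations come from the same component, the likelihood for component k is f_k(x₁)·f_k(x₂).
  p_1 = [0.09·(1−0.09)^9 = 0.09·0.42793 = 0.0385137] × [0.0164812] = 0.00063475
  p_2 = [0.16·(1−0.16)^9 = 0.16·0.208216 = 0.0333145] × [0.00693661] = 0.00023109
  p_3 = [0.49·(1−0.49)^9 = 0.49·0.00233417 = 0.00114374] × [2.66968e-06] = 3.05342e-09
Unnormalised posteriors:
  π_1·p_1 = 0.21 × 0.00063475 = 0.000133297
  π_2·p_2 = 0.30 × 0.00023109 = 6.93269e-05
  π_3·p_3 = 0.49 × 3.05342e-09 = 1.49618e-09
Normaliser: 0.000133297 + 6.93269e-05 + 1.49618e-09 = 0.000202626
P(Intensity 1 | x₁, x₂) = 0.000133297 / 0.000202626 ≈ 0.658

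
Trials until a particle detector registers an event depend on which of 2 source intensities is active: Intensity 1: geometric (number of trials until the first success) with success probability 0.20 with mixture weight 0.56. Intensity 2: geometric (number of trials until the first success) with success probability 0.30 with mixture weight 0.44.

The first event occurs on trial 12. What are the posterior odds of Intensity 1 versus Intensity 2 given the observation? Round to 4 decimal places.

The posterior odds equal the prior odds times the likelihood ratio: (P(Z=i)/P(Z=j))·(f_i(x)/f_j(x)).
Component likelihoods at x = 12:
  p_1 = 0.20·(1−0.20)^11 = 0.20·0.0858993 = 0.0171799
  p_2 = 0.30·(1−0.30)^11 = 0.30·0.0197733 = 0.00593198
Posterior odds = (P(Z=1)·p_1) / (P(Z=2)·p_2) = (0.56·0.0171799) / (0.44·0.00593198) = 0.00962073 / 0.00261007 ≈ 3.6860

3.6860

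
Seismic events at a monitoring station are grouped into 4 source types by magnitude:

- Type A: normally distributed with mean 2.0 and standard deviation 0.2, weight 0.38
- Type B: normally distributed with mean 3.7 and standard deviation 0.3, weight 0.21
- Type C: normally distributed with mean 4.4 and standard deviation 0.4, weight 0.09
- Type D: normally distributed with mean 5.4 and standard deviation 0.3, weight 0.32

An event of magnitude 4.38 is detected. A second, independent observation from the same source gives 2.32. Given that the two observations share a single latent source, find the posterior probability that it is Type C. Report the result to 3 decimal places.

By Bayes' theorem, P(k | x) = π_k f_k(x) / Σ_j π_j f_j(x).
Since both observations come from the same component, the likelihood for component k is f_k(x₁)·f_k(x₂).
  L_A = [3.54535e-31] × [0.554604] = 1.96627e-31
  L_B = [0.101891] × [3.38028e-05] = 3.4442e-06
  L_C = [0.99611] × [1.34026e-06] = 1.33504e-06
  L_D = [0.0041074] × [1.71991e-23] = 7.06433e-26
Weight by the priors:
  π_A·L_A = 0.38 × 1.96627e-31 = 7.47181e-32
  π_B·L_B = 0.21 × 3.4442e-06 = 7.23281e-07
  π_C·L_C = 0.09 × 1.33504e-06 = 1.20154e-07
  π_D·L_D = 0.32 × 7.06433e-26 = 2.26059e-26
Denominator: 7.47181e-32 + 7.23281e-07 + 1.20154e-07 + 2.26059e-26 = 8.43435e-07
P(Type C | x) = 1.20154e-07 / 8.43435e-07 ≈ 0.142

0.142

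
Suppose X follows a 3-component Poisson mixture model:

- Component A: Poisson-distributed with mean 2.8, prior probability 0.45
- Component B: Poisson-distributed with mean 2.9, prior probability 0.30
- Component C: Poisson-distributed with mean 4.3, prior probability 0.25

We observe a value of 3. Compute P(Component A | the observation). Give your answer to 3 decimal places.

0.472

By Bayes' theorem, P(k | x) = π_k f_k(x) / Σ_j π_j f_j(x).
Poisson probabilities:
  p_A = 0.222484
  p_B = 0.22366
  p_C = 0.179799
Unnormalised posteriors:
  π_A·p_A = 0.45 × 0.222484 = 0.100118
  π_B·p_B = 0.30 × 0.22366 = 0.0670981
  π_C·p_C = 0.25 × 0.179799 = 0.0449498
Normaliser: 0.100118 + 0.0670981 + 0.0449498 = 0.212166
So the posterior for Component A is 0.100118 / 0.212166 ≈ 0.472.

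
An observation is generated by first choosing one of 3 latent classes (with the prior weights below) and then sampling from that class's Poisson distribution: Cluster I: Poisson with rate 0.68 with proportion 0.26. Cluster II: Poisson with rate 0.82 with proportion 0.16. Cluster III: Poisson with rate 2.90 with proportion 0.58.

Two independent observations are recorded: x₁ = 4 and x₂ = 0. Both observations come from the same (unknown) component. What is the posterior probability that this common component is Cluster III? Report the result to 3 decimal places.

Posterior ∝ prior × likelihood, so P(k | x) ∝ w_k f_k(x); normalise over all components.
Since both observations come from the same component, the likelihood for component k is f_k(x₁)·f_k(x₂).
  f_I = [0.0045134] × [0.506617] = 0.00228657
  f_II = [0.00829703] × [0.440432] = 0.00365427
  f_III = [0.162154] × [0.0550232] = 0.00892222
Multiply by the mixture weights:
  w_I·f_I = 0.26 × 0.00228657 = 0.000594507
  w_II·f_II = 0.16 × 0.00365427 = 0.000584684
  w_III·f_III = 0.58 × 0.00892222 = 0.00517489
Normaliser: 0.000594507 + 0.000584684 + 0.00517489 = 0.00635408
P(Cluster III | x) = 0.00517489 / 0.00635408 ≈ 0.814

0.814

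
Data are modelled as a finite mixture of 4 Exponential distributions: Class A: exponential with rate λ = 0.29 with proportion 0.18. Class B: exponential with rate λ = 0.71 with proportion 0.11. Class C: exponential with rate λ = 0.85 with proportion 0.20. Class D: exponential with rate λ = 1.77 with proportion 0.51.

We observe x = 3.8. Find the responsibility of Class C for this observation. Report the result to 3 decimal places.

The responsibility of component k is π_k f_k(x) divided by Σ_j π_j f_j(x).
Exponential densities:
  p_A = 0.29·e^(−0.29·3.8) = 0.29·e^(−1.1020) = 0.0963397
  p_B = 0.71·e^(−0.71·3.8) = 0.71·e^(−2.6980) = 0.0478114
  p_C = 0.85·e^(−0.85·3.8) = 0.85·e^(−3.2300) = 0.0336239
  p_D = 1.77·e^(−1.77·3.8) = 1.77·e^(−6.7260) = 0.0021228
Unnormalised posteriors:
  π_A·p_A = 0.18 × 0.0963397 = 0.0173412
  π_B·p_B = 0.11 × 0.0478114 = 0.00525926
  π_C·p_C = 0.20 × 0.0336239 = 0.00672477
  π_D·p_D = 0.51 × 0.0021228 = 0.00108263
Normaliser: 0.0173412 + 0.00525926 + 0.00672477 + 0.00108263 = 0.0304078
Responsibility of Class C: 0.00672477 / 0.0304078 ≈ 0.221

0.221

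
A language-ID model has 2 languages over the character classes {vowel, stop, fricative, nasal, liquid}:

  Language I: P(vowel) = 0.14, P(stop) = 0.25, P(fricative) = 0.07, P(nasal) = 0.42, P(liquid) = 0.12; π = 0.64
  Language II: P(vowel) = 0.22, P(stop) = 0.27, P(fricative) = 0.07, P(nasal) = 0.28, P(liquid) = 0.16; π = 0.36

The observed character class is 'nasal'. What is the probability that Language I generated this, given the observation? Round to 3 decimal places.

By Bayes' theorem, P(k | x) = w_k f_k(x) / Σ_j w_j f_j(x).
Component likelihoods at x = 'nasal':
  p_I = P(nasal | comp) = 0.42
  p_II = P(nasal | comp) = 0.28
Weight by the priors:
  w_I·p_I = 0.64 × 0.42 = 0.2688
  w_II·p_II = 0.36 × 0.28 = 0.1008
Evidence: 0.2688 + 0.1008 = 0.3696
So the posterior for Language I is 0.2688 / 0.3696 ≈ 0.727.

0.727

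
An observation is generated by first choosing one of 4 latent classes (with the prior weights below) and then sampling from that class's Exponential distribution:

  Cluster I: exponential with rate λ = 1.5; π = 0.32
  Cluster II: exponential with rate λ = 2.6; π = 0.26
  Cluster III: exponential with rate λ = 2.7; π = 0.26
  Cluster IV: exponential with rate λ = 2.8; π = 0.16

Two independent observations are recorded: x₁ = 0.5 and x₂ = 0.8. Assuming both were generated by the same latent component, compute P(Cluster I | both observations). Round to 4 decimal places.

0.4067

By Bayes' theorem, P(k | x) = w_k f_k(x) / Σ_j w_j f_j(x).
Since both observations come from the same component, the likelihood for component k is f_k(x₁)·f_k(x₂).
  p_I = [0.70855] × [0.451791] = 0.320117
  p_II = [0.708583] × [0.324819] = 0.230161
  p_III = [0.699949] × [0.311378] = 0.217949
  p_IV = [0.690471] × [0.298084] = 0.205818
Prior × likelihood for each component:
  w_I·p_I = 0.32 × 0.320117 = 0.102437
  w_II·p_II = 0.26 × 0.230161 = 0.0598418
  w_III·p_III = 0.26 × 0.217949 = 0.0566666
  w_IV·p_IV = 0.16 × 0.205818 = 0.0329309
Sum: 0.102437 + 0.0598418 + 0.0566666 + 0.0329309 = 0.251877
P(Cluster I | x₁,x₂) = 0.102437 / 0.251877 ≈ 0.4067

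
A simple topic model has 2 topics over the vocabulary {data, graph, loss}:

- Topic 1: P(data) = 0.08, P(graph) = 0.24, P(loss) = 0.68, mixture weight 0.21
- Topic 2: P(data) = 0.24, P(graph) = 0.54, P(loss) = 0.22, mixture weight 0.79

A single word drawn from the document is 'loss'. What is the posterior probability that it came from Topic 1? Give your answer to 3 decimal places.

Apply Bayes' rule: the posterior for each component is proportional to its prior times its likelihood at x.
Categorical probabilities:
  L_1 = 0.68
  L_2 = 0.22
Unnormalised posteriors:
  P(Z=1)·L_1 = 0.21 × 0.68 = 0.1428
  P(Z=2)·L_2 = 0.79 × 0.22 = 0.1738
Normaliser: 0.1428 + 0.1738 = 0.3166
Responsibility of Topic 1: 0.1428 / 0.3166 ≈ 0.451

0.451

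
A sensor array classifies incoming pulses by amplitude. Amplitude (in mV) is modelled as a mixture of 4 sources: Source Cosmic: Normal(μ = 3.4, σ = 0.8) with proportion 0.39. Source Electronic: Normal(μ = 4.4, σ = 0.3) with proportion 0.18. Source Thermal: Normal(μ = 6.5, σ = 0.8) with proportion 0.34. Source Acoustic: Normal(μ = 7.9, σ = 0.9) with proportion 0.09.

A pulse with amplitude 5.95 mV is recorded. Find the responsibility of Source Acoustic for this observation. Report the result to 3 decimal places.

P(component k | x) = π_k·f_k(x) / marginal(x), where marginal(x) = Σ_j π_j·f_j(x).
Evaluate each component's likelihood at the observed value:
  L_Cosmic = 0.00310149
  L_Electronic = 2.12405e-06
  L_Thermal = 0.393717
  L_Acoustic = 0.0423918
Prior × likelihood for each component:
  π_Cosmic·L_Cosmic = 0.39 × 0.00310149 = 0.00120958
  π_Electronic·L_Electronic = 0.18 × 2.12405e-06 = 3.82328e-07
  π_Thermal·L_Thermal = 0.34 × 0.393717 = 0.133864
  π_Acoustic·L_Acoustic = 0.09 × 0.0423918 = 0.00381526
Normaliser: 0.00120958 + 3.82328e-07 + 0.133864 + 0.00381526 = 0.138889
So the posterior for Source Acoustic is 0.00381526 / 0.138889 ≈ 0.027.

0.027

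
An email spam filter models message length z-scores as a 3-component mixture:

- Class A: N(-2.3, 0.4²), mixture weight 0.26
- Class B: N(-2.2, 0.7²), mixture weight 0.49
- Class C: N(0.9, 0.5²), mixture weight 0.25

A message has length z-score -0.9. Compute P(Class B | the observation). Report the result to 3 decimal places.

The responsibility of component k is w_k f_k(x) divided by Σ_j w_j f_j(x).
Normal densities:
  L_A = (1/(0.4·√(2π)))·exp(−(-0.9−-2.3)²/(2·0.4²)) = 0.997356·exp(-6.12500) = 0.00218171
  L_B = (1/(0.7·√(2π)))·exp(−(-0.9−-2.2)²/(2·0.7²)) = 0.569918·exp(-1.72449) = 0.101596
  L_C = (1/(0.5·√(2π)))·exp(−(-0.9−0.9)²/(2·0.5²)) = 0.797885·exp(-6.48000) = 0.0012238
Multiply by the mixture weights:
  w_A·L_A = 0.26 × 0.00218171 = 0.000567244
  w_B·L_B = 0.49 × 0.101596 = 0.0497819
  w_C·L_C = 0.25 × 0.0012238 = 0.000305951
Evidence: 0.000567244 + 0.0497819 + 0.000305951 = 0.0506551
P(Class B | -0.9) = 0.0497819 / 0.0506551 ≈ 0.983

0.983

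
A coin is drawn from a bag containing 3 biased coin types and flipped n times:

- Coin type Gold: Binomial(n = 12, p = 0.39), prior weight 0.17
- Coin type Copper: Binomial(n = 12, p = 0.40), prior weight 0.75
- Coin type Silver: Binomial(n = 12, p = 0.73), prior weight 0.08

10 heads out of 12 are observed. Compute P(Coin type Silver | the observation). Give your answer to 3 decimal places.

Apply Bayes' rule: the posterior for each component is proportional to its prior times its likelihood at x.
Evaluate each component's likelihood at the observed value:
  L_Gold = C(12,10)·0.39^10·0.61^2 = 66·8.14041e-05·0.3721 = 0.00199917
  L_Copper = C(12,10)·0.40^10·0.60^2 = 66·0.000104858·0.36 = 0.00249142
  L_Silver = C(12,10)·0.73^10·0.27^2 = 66·0.0429763·0.0729 = 0.206776
Prior × likelihood for each component:
  P(Z=Gold)·L_Gold = 0.17 × 0.00199917 = 0.000339859
  P(Z=Copper)·L_Copper = 0.75 × 0.00249142 = 0.00186856
  P(Z=Silver)·L_Silver = 0.08 × 0.206776 = 0.0165421
Sum: 0.000339859 + 0.00186856 + 0.0165421 = 0.0187505
Responsibility of Coin type Silver: 0.0165421 / 0.0187505 ≈ 0.882

0.882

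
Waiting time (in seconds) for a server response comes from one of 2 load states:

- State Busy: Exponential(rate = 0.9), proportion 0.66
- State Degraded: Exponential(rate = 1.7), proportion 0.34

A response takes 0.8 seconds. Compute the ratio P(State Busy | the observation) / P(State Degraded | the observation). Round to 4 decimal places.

Since P(k|x) ∝ P(Z=k) f_k(x), the posterior odds are P(Z=i) f_i(x) / (P(Z=j) f_j(x)).
Component likelihoods at x = 0.8 seconds:
  f_Busy = 0.9·e^(−0.9·0.8) = 0.9·e^(−0.7200) = 0.438077
  f_Degraded = 1.7·e^(−1.7·0.8) = 1.7·e^(−1.3600) = 0.436323
Posterior odds = (P(Z=Busy)·f_Busy) / (P(Z=Degraded)·f_Degraded) = (0.66·0.438077) / (0.34·0.436323) = 0.289131 / 0.14835 ≈ 1.9490

1.9490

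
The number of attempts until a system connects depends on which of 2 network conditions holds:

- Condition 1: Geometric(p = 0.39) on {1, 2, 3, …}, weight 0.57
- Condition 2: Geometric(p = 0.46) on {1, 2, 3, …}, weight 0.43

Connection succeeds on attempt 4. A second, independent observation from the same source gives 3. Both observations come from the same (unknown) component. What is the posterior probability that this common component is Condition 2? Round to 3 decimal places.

By Bayes' theorem, P(k | x) = P(Z=k) f_k(x) / Σ_j P(Z=j) f_j(x).
Since both observations come from the same component, the likelihood for component k is f_k(x₁)·f_k(x₂).
  p_1 = [0.39·(1−0.39)^3 = 0.39·0.226981 = 0.0885226] × [0.145119] = 0.0128463
  p_2 = [0.46·(1−0.46)^3 = 0.46·0.157464 = 0.0724334] × [0.134136] = 0.00971593
Weight by the priors:
  P(Z=1)·p_1 = 0.57 × 0.0128463 = 0.0073224
  P(Z=2)·p_2 = 0.43 × 0.00971593 = 0.00417785
Sum: 0.0073224 + 0.00417785 = 0.0115002
So the posterior for Condition 2 is 0.00417785 / 0.0115002 ≈ 0.363.

0.363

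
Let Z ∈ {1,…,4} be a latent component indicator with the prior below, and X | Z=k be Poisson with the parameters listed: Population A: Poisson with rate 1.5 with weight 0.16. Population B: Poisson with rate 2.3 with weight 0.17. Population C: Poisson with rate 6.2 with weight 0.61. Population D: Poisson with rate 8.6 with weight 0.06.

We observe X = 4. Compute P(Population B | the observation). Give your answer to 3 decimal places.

0.187

Apply Bayes' rule: the posterior for each component is proportional to its prior times its likelihood at x.
Evaluate each component's likelihood at the observed value:
  p_A = e^(−1.5)·1.5^4/4! = 0.0470665
  p_B = e^(−2.3)·2.3^4/4! = 0.116902
  p_C = e^(−6.2)·6.2^4/4! = 0.124948
  p_D = e^(−8.6)·8.6^4/4! = 0.0419614
Unnormalised posteriors:
  w_A·p_A = 0.16 × 0.0470665 = 0.00753064
  w_B·p_B = 0.17 × 0.116902 = 0.0198734
  w_C·p_C = 0.61 × 0.124948 = 0.0762184
  w_D·p_D = 0.06 × 0.0419614 = 0.00251768
Sum: 0.00753064 + 0.0198734 + 0.0762184 + 0.00251768 = 0.10614
Responsibility of Population B: 0.0198734 / 0.10614 ≈ 0.187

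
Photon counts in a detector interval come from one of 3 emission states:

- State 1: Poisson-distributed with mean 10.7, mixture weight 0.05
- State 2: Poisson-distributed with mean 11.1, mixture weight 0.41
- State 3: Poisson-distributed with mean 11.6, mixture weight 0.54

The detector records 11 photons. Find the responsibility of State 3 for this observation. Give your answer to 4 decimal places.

By Bayes' theorem, P(k | x) = P(Z=k) f_k(x) / Σ_j P(Z=j) f_j(x).
Evaluate each component's likelihood at the observed value:
  p_1 = 0.118882
  p_2 = 0.119324
  p_3 = 0.117508
Unnormalised posteriors:
  P(Z=1)·p_1 = 0.05 × 0.118882 = 0.00594408
  P(Z=2)·p_2 = 0.41 × 0.119324 = 0.0489229
  P(Z=3)·p_3 = 0.54 × 0.117508 = 0.0634541
Marginal: 0.00594408 + 0.0489229 + 0.0634541 = 0.118321
Responsibility of State 3: 0.0634541 / 0.118321 ≈ 0.5363

0.5363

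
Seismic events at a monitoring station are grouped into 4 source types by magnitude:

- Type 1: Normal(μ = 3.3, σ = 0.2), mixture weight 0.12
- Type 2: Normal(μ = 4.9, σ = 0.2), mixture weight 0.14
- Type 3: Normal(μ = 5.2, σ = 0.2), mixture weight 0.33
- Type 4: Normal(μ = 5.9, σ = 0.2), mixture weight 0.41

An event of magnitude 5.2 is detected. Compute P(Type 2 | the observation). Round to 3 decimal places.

Apply Bayes' rule: the posterior for each component is proportional to its prior times its likelihood at x.
Evaluate each component's likelihood at the observed value:
  L_1 = 5.03897e-20
  L_2 = 0.647588
  L_3 = 1.99471
  L_4 = 0.00436341
Prior × likelihood for each component:
  P(Z=1)·L_1 = 0.12 × 5.03897e-20 = 6.04676e-21
  P(Z=2)·L_2 = 0.14 × 0.647588 = 0.0906623
  P(Z=3)·L_3 = 0.33 × 1.99471 = 0.658255
  P(Z=4)·L_4 = 0.41 × 0.00436341 = 0.001789
Normaliser: 6.04676e-21 + 0.0906623 + 0.658255 + 0.001789 = 0.750706
P(Type 2 | the observation) = 0.0906623 / 0.750706 ≈ 0.121

0.121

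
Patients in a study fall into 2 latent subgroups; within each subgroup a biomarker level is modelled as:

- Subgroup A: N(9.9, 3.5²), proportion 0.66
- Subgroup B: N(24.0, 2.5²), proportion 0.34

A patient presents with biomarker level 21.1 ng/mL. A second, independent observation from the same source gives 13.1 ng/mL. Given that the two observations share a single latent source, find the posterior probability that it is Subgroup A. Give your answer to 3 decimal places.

Apply Bayes' rule: the posterior for each component is proportional to its prior times its likelihood at x.
Since both observations come from the same component, the likelihood for component k is f_k(x₁)·f_k(x₂).
  L_A = [0.000681168] × [0.0750455] = 5.11186e-05
  L_B = [0.0814286] × [1.18874e-05] = 9.67976e-07
Unnormalised posteriors:
  π_A·L_A = 0.66 × 5.11186e-05 = 3.37383e-05
  π_B·L_B = 0.34 × 9.67976e-07 = 3.29112e-07
Evidence: 3.37383e-05 + 3.29112e-07 = 3.40674e-05
P(Subgroup A | x₁, x₂) ≈ 0.990

0.990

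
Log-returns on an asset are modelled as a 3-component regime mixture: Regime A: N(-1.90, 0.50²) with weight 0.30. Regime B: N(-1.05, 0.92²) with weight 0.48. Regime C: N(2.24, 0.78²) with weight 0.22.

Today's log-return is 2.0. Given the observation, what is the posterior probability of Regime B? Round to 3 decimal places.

0.008

P(component k | x) = P(Z=k)·f_k(x) / marginal(x), where marginal(x) = Σ_j P(Z=j)·f_j(x).
Normal densities:
  p_A = (1/(0.50·√(2π)))·exp(−(2.0−-1.90)²/(2·0.50²)) = 0.797885·exp(-30.42000) = 4.90571e-14
  p_B = (1/(0.92·√(2π)))·exp(−(2.0−-1.05)²/(2·0.92²)) = 0.433633·exp(-5.49533) = 0.00178045
  p_C = (1/(0.78·√(2π)))·exp(−(2.0−2.24)²/(2·0.78²)) = 0.511464·exp(-0.04734) = 0.487817
Prior × likelihood for each component:
  P(Z=A)·p_A = 0.30 × 4.90571e-14 = 1.47171e-14
  P(Z=B)·p_B = 0.48 × 0.00178045 = 0.000854615
  P(Z=C)·p_C = 0.22 × 0.487817 = 0.10732
Denominator: 1.47171e-14 + 0.000854615 + 0.10732 = 0.108174
Responsibility of Regime B: 0.000854615 / 0.108174 ≈ 0.008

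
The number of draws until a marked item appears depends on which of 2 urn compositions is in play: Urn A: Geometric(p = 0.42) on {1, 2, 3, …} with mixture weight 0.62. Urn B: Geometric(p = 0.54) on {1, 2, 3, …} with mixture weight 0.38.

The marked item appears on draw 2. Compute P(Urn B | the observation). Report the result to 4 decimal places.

0.3846

By Bayes' theorem, P(k | x) = π_k f_k(x) / Σ_j π_j f_j(x).
Evaluate each component's likelihood at the observed value:
  L_A = 0.2436
  L_B = 0.2484
Multiply by the mixture weights:
  π_A·L_A = 0.62 × 0.2436 = 0.151032
  π_B·L_B = 0.38 × 0.2484 = 0.094392
Evidence: 0.151032 + 0.094392 = 0.245424
Responsibility of Urn B: 0.094392 / 0.245424 ≈ 0.3846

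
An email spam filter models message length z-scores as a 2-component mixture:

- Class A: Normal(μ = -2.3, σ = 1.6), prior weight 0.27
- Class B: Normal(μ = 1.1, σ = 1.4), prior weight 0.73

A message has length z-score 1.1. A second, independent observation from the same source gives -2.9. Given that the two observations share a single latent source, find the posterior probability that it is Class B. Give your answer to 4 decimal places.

0.3795

The responsibility of component k is w_k f_k(x) divided by Σ_j w_j f_j(x).
Since both observations come from the same component, the likelihood for component k is f_k(x₁)·f_k(x₂).
  L_A = [(1/(1.6·√(2π)))·exp(−(1.1−-2.3)²/(2·1.6²)) = 0.249339·exp(-2.25781) = 0.0260756] × [0.232409] = 0.00606022
  L_B = [(1/(1.4·√(2π)))·exp(−(1.1−1.1)²/(2·1.4²)) = 0.284959·exp(-0.00000) = 0.284959] × [0.00481007] = 0.00137067
Multiply by the mixture weights:
  w_A·L_A = 0.27 × 0.00606022 = 0.00163626
  w_B·L_B = 0.73 × 0.00137067 = 0.00100059
Normaliser: 0.00163626 + 0.00100059 = 0.00263685
Responsibility of Class B: 0.00100059 / 0.00263685 ≈ 0.3795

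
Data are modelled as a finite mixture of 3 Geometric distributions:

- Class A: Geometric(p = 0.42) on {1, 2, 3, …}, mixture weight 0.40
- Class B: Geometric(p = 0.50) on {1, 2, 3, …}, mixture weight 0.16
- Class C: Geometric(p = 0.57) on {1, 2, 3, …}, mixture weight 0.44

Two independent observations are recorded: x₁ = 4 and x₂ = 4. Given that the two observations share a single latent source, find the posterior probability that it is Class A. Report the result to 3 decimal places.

The responsibility of component k is P(Z=k) f_k(x) divided by Σ_j P(Z=j) f_j(x).
Since both observations come from the same component, the likelihood for component k is f_k(x₁)·f_k(x₂).
  f_A = [0.081947] × [0.081947] = 0.00671532
  f_B = [0.0625] × [0.0625] = 0.00390625
  f_C = [0.045319] × [0.045319] = 0.00205381
Weight by the priors:
  P(Z=A)·f_A = 0.40 × 0.00671532 = 0.00268613
  P(Z=B)·f_B = 0.16 × 0.00390625 = 0.000625
  P(Z=C)·f_C = 0.44 × 0.00205381 = 0.000903677
Marginal: 0.00268613 + 0.000625 + 0.000903677 = 0.0042148
P(Class A | data) = 0.00268613 / 0.0042148 ≈ 0.637

0.637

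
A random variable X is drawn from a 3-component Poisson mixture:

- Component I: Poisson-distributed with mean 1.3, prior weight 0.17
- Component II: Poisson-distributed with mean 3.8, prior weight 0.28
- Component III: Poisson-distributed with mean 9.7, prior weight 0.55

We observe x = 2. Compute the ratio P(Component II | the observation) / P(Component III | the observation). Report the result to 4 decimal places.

28.5205

Posterior odds = (P(Z=i) f_i(x)) / (P(Z=j) f_j(x)); the normalising sum cancels.
Evaluate each component's likelihood at the observed value:
  L_I = e^(−1.3)·1.3^2/2! = 0.230289
  L_II = e^(−3.8)·3.8^2/2! = 0.161517
  L_III = e^(−9.7)·9.7^2/2! = 0.00288308
Posterior odds = (P(Z=II)·L_II) / (P(Z=III)·L_III) = (0.28·0.161517) / (0.55·0.00288308) = 0.0452248 / 0.0015857 ≈ 28.5205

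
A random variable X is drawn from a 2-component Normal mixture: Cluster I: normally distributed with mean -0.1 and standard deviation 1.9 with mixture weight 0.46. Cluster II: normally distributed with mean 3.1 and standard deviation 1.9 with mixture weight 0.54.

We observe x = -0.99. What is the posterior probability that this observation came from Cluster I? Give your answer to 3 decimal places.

The responsibility of component k is π_k f_k(x) divided by Σ_j π_j f_j(x).
Evaluate each component's likelihood at the observed value:
  f_I = (1/(1.9·√(2π)))·exp(−(-0.99−-0.1)²/(2·1.9²)) = 0.209970·exp(-0.10971) = 0.188153
  f_II = (1/(1.9·√(2π)))·exp(−(-0.99−3.1)²/(2·1.9²)) = 0.209970·exp(-2.31691) = 0.0206983
Weight by the priors:
  π_I·f_I = 0.46 × 0.188153 = 0.0865502
  π_II·f_II = 0.54 × 0.0206983 = 0.0111771
Sum: 0.0865502 + 0.0111771 = 0.0977273
P(Cluster I | x) = 0.0865502 / 0.0977273 ≈ 0.886

0.886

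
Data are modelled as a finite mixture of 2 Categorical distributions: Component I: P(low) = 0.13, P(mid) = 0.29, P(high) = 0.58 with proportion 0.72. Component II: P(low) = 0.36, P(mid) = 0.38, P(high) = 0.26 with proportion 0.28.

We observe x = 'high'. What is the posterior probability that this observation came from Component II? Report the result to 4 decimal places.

0.1485

Apply Bayes' rule: the posterior for each component is proportional to its prior times its likelihood at x.
Evaluate each component's likelihood at the observed value:
  f_I = 0.58
  f_II = 0.26
Prior × likelihood for each component:
  w_I·f_I = 0.72 × 0.58 = 0.4176
  w_II·f_II = 0.28 × 0.26 = 0.0728
Sum: 0.4176 + 0.0728 = 0.4904
P(Component II | data) ≈ 0.1485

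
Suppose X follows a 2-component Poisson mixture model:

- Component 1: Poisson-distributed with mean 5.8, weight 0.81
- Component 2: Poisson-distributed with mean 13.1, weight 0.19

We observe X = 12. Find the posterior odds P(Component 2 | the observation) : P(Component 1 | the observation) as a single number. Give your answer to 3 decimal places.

2.793

The posterior odds equal the prior odds times the likelihood ratio: (π_i/π_j)·(f_i(x)/f_j(x)).
Component likelihoods at x = 12:
  p_1 = e^(−5.8)·5.8^12/12! = 0.0091599
  p_2 = e^(−13.1)·13.1^12/12! = 0.109059
0.0207212 / 0.00741952 ≈ 2.793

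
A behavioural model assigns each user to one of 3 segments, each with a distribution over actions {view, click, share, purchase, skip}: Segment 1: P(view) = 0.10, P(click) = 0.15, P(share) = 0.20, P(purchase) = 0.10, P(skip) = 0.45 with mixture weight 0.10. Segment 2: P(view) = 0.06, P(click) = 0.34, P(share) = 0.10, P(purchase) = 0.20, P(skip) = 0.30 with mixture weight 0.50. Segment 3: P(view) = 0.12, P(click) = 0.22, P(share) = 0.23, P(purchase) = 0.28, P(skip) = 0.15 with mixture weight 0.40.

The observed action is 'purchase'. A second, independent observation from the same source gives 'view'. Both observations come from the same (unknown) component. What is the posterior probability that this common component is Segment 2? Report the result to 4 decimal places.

Apply Bayes' rule: the posterior for each component is proportional to its prior times its likelihood at x.
Since both observations come from the same component, the likelihood for component k is f_k(x₁)·f_k(x₂).
  f_1 = [P(purchase | comp) = 0.10] × [0.1] = 0.01
  f_2 = [P(purchase | comp) = 0.20] × [0.06] = 0.012
  f_3 = [P(purchase | comp) = 0.28] × [0.12] = 0.0336
Weight by the priors:
  w_1·f_1 = 0.10 × 0.01 = 0.001
  w_2·f_2 = 0.50 × 0.012 = 0.006
  w_3·f_3 = 0.40 × 0.0336 = 0.01344
Denominator: 0.001 + 0.006 + 0.01344 = 0.02044
Responsibility of Segment 2: 0.006 / 0.02044 ≈ 0.2935

0.2935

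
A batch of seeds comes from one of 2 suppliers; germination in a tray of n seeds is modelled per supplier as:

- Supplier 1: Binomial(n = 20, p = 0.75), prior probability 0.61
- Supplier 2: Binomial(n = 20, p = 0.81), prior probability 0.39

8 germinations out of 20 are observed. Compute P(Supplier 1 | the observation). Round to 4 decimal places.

0.9579

P(component k | x) = π_k·f_k(x) / marginal(x), where marginal(x) = Σ_j π_j·f_j(x).
Component likelihoods at x = 8 germinations out of 20:
  L_1 = 0.000751688
  L_2 = 5.16643e-05
Unnormalised posteriors:
  π_1·L_1 = 0.61 × 0.000751688 = 0.000458529
  π_2·L_2 = 0.39 × 5.16643e-05 = 2.01491e-05
Evidence: 0.000458529 + 2.01491e-05 = 0.000478678
So the posterior for Supplier 1 is 0.000458529 / 0.000478678 ≈ 0.9579.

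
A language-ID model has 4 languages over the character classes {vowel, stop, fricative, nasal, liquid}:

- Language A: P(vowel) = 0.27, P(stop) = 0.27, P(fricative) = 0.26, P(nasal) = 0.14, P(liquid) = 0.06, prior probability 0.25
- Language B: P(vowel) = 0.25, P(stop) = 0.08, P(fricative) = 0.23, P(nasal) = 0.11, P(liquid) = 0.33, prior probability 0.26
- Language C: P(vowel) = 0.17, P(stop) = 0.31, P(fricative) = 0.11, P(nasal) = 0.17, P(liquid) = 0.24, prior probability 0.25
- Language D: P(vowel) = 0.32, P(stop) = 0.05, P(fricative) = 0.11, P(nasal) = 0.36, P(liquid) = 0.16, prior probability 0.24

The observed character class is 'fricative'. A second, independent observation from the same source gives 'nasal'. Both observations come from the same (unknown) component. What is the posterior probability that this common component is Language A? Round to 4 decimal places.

0.3048

P(component k | x) = w_k·f_k(x) / marginal(x), where marginal(x) = Σ_j w_j·f_j(x).
Since both observations come from the same component, the likelihood for component k is f_k(x₁)·f_k(x₂).
  f_A = [P(fricative | comp) = 0.26] × [0.14] = 0.0364
  f_B = [P(fricative | comp) = 0.23] × [0.11] = 0.0253
  f_C = [P(fricative | comp) = 0.11] × [0.17] = 0.0187
  f_D = [P(fricative | comp) = 0.11] × [0.36] = 0.0396
Unnormalised posteriors:
  w_A·f_A = 0.25 × 0.0364 = 0.0091
  w_B·f_B = 0.26 × 0.0253 = 0.006578
  w_C·f_C = 0.25 × 0.0187 = 0.004675
  w_D·f_D = 0.24 × 0.0396 = 0.009504
Sum: 0.0091 + 0.006578 + 0.004675 + 0.009504 = 0.029857
So the posterior for Language A is 0.0091 / 0.029857 ≈ 0.3048.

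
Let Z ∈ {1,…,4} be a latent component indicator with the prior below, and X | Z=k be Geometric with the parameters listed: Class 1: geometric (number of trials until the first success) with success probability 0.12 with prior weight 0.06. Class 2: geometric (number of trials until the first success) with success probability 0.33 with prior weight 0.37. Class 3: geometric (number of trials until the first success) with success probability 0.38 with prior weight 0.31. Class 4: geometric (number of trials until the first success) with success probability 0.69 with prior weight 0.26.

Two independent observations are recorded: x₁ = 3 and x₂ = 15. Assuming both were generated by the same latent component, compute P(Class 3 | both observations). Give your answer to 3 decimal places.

Posterior ∝ prior × likelihood, so P(k | x) ∝ π_k f_k(x); normalise over all components.
Since both observations come from the same component, the likelihood for component k is f_k(x₁)·f_k(x₂).
  L_1 = [0.092928] × [0.0200419] = 0.00186245
  L_2 = [0.148137] × [0.00121216] = 0.000179566
  L_3 = [0.146072] × [0.000471267] = 6.88389e-05
  L_4 = [0.066309] × [5.22291e-08] = 3.46326e-09
Unnormalised posteriors:
  π_1·L_1 = 0.06 × 0.00186245 = 0.000111747
  π_2·L_2 = 0.37 × 0.000179566 = 6.64395e-05
  π_3·L_3 = 0.31 × 6.88389e-05 = 2.13401e-05
  π_4·L_4 = 0.26 × 3.46326e-09 = 9.00448e-10
Marginal: 0.000111747 + 6.64395e-05 + 2.13401e-05 + 9.00448e-10 = 0.000199528
P(Class 3 | x) = 2.13401e-05 / 0.000199528 ≈ 0.107

0.107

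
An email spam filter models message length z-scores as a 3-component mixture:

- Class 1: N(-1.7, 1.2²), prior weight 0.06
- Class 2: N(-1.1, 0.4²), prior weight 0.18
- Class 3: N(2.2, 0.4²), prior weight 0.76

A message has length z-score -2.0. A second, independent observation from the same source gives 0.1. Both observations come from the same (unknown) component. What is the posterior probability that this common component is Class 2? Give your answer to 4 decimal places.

Posterior ∝ prior × likelihood, so P(k | x) ∝ P(Z=k) f_k(x); normalise over all components.
Since both observations come from the same component, the likelihood for component k is f_k(x₁)·f_k(x₂).
  f_1 = [(1/(1.2·√(2π)))·exp(−(-2.0−-1.7)²/(2·1.2²)) = 0.332452·exp(-0.03125) = 0.322223] × [0.107931] = 0.034778
  f_2 = [(1/(0.4·√(2π)))·exp(−(-2.0−-1.1)²/(2·0.4²)) = 0.997356·exp(-2.53125) = 0.0793491] × [0.0110796] = 0.000879158
  f_3 = [(1/(0.4·√(2π)))·exp(−(-2.0−2.2)²/(2·0.4²)) = 0.997356·exp(-55.12500) = 1.14384e-24] × [1.03212e-06] = 1.18058e-30
Prior × likelihood for each component:
  P(Z=1)·f_1 = 0.06 × 0.034778 = 0.00208668
  P(Z=2)·f_2 = 0.18 × 0.000879158 = 0.000158248
  P(Z=3)·f_3 = 0.76 × 1.18058e-30 = 8.97242e-31
Evidence: 0.00208668 + 0.000158248 + 8.97242e-31 = 0.00224493
P(Class 2 | x₁, x₂) = 0.000158248 / 0.00224493 ≈ 0.0705

0.0705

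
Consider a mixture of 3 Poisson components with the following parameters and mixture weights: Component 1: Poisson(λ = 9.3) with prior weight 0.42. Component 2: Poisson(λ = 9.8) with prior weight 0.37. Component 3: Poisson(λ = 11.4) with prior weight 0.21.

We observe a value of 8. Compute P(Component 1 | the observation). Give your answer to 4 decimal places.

P(component k | x) = π_k·f_k(x) / marginal(x), where marginal(x) = Σ_j π_j·f_j(x).
Evaluate each component's likelihood at the observed value:
  p_1 = e^(−9.3)·9.3^8/8! = 0.126883
  p_2 = e^(−9.8)·9.8^8/8! = 0.117004
  p_3 = e^(−11.4)·11.4^8/8! = 0.0792066
Unnormalised posteriors:
  π_1·p_1 = 0.42 × 0.126883 = 0.053291
  π_2·p_2 = 0.37 × 0.117004 = 0.0432916
  π_3·p_3 = 0.21 × 0.0792066 = 0.0166334
Denominator: 0.053291 + 0.0432916 + 0.0166334 = 0.113216
So the posterior for Component 1 is 0.053291 / 0.113216 ≈ 0.4707.

0.4707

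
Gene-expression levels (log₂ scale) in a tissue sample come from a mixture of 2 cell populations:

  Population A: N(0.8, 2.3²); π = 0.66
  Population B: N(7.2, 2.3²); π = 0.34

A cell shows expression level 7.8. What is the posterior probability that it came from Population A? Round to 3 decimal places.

0.019

The responsibility of component k is w_k f_k(x) divided by Σ_j w_j f_j(x).
Evaluate each component's likelihood at the observed value:
  f_A = 0.00168966
  f_B = 0.16765
Unnormalised posteriors:
  w_A·f_A = 0.66 × 0.00168966 = 0.00111518
  w_B·f_B = 0.34 × 0.16765 = 0.0570012
Sum: 0.00111518 + 0.0570012 = 0.0581163
Responsibility of Population A: 0.00111518 / 0.0581163 ≈ 0.019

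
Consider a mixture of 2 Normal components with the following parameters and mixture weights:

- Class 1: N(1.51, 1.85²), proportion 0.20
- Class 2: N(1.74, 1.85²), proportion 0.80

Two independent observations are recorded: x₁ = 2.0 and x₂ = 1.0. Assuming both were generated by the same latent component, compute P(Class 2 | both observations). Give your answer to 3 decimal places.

0.797

P(component k | x) = P(Z=k)·f_k(x) / marginal(x), where marginal(x) = Σ_j P(Z=j)·f_j(x).
Since both observations come from the same component, the likelihood for component k is f_k(x₁)·f_k(x₂).
  p_1 = [(1/(1.85·√(2π)))·exp(−(2.0−1.51)²/(2·1.85²)) = 0.215644·exp(-0.03508) = 0.208212] × [0.207604] = 0.0432255
  p_2 = [(1/(1.85·√(2π)))·exp(−(2.0−1.74)²/(2·1.85²)) = 0.215644·exp(-0.00988) = 0.213525] × [0.199065] = 0.0425054
Weight by the priors:
  P(Z=1)·p_1 = 0.20 × 0.0432255 = 0.00864511
  P(Z=2)·p_2 = 0.80 × 0.0425054 = 0.0340043
Evidence: 0.00864511 + 0.0340043 = 0.0426494
So the posterior for Class 2 is 0.0340043 / 0.0426494 ≈ 0.797.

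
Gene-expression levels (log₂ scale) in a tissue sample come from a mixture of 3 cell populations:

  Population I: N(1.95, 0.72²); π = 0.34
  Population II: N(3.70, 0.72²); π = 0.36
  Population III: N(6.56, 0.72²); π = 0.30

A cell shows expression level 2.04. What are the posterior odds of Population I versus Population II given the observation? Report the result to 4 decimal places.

The posterior odds equal the prior odds times the likelihood ratio: (P(Z=i)/P(Z=j))·(f_i(x)/f_j(x)).
Component likelihoods at x = 2.04:
  L_I = 0.549775
  L_II = 0.038843
  L_III = 1.53355e-09
0.186923 / 0.0139835 ≈ 13.3674

13.3674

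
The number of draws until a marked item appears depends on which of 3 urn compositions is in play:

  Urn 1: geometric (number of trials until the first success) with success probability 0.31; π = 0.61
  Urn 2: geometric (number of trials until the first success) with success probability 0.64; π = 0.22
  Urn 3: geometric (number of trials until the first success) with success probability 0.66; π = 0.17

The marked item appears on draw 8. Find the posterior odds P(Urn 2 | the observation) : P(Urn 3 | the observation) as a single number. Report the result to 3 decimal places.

Since P(k|x) ∝ π_k f_k(x), the posterior odds are π_i f_i(x) / (π_j f_j(x)).
Evaluate each component's likelihood at the observed value:
  f_1 = 0.31·(1−0.31)^7 = 0.31·0.0744635 = 0.0230837
  f_2 = 0.64·(1−0.64)^7 = 0.64·0.000783642 = 0.000501531
  f_3 = 0.66·(1−0.66)^7 = 0.66·0.000525234 = 0.000346654
Posterior odds = (π_2·f_2) / (π_3·f_3) = (0.22·0.000501531) / (0.17·0.000346654) = 0.000110337 / 5.89312e-05 ≈ 1.872

1.872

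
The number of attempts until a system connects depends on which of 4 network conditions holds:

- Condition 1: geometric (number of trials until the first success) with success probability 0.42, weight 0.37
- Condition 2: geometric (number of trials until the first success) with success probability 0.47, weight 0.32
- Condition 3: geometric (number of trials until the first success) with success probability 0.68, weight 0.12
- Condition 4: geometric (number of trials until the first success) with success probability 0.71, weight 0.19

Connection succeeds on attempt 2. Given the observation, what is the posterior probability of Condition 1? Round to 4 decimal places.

The responsibility of component k is w_k f_k(x) divided by Σ_j w_j f_j(x).
Geometric probabilities:
  p_1 = 0.42·(1−0.42)^1 = 0.42·0.58 = 0.2436
  p_2 = 0.47·(1−0.47)^1 = 0.47·0.53 = 0.2491
  p_3 = 0.68·(1−0.68)^1 = 0.68·0.32 = 0.2176
  p_4 = 0.71·(1−0.71)^1 = 0.71·0.29 = 0.2059
Multiply by the mixture weights:
  w_1·p_1 = 0.37 × 0.2436 = 0.090132
  w_2·p_2 = 0.32 × 0.2491 = 0.079712
  w_3·p_3 = 0.12 × 0.2176 = 0.026112
  w_4·p_4 = 0.19 × 0.2059 = 0.039121
Evidence: 0.090132 + 0.079712 + 0.026112 + 0.039121 = 0.235077
So the posterior for Condition 1 is 0.090132 / 0.235077 ≈ 0.3834.

0.3834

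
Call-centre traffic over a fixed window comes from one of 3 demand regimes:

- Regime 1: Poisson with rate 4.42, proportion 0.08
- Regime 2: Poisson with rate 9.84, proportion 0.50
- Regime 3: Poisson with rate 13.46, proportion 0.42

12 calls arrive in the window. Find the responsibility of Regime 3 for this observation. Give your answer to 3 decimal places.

Posterior ∝ prior × likelihood, so P(k | x) ∝ π_k f_k(x); normalise over all components.
Component likelihoods at x = 12 calls:
  p_1 = e^(−4.42)·4.42^12/12! = 0.00139685
  p_2 = e^(−9.84)·9.84^12/12! = 0.091653
  p_3 = e^(−13.46)·13.46^12/12! = 0.105342
Multiply by the mixture weights:
  π_1·p_1 = 0.08 × 0.00139685 = 0.000111748
  π_2·p_2 = 0.50 × 0.091653 = 0.0458265
  π_3·p_3 = 0.42 × 0.105342 = 0.0442435
Denominator: 0.000111748 + 0.0458265 + 0.0442435 = 0.0901817
P(Regime 3 | the observation) ≈ 0.491

0.491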